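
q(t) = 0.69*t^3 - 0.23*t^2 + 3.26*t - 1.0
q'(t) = 2.07*t^2 - 0.46*t + 3.26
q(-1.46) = -8.40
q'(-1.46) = 8.34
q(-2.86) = -28.35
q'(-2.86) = 21.51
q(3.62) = 40.52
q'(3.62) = 28.72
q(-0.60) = -3.19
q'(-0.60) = 4.28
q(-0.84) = -4.31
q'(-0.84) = 5.11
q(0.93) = 2.39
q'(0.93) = 4.62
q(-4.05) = -63.81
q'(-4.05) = 39.08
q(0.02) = -0.93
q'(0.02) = 3.25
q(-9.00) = -551.98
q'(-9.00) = 175.07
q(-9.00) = -551.98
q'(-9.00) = 175.07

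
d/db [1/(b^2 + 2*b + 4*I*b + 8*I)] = 2*(-b - 1 - 2*I)/(b^2 + 2*b + 4*I*b + 8*I)^2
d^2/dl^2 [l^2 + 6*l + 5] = 2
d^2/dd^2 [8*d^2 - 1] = 16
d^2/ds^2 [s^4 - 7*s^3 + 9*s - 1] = 6*s*(2*s - 7)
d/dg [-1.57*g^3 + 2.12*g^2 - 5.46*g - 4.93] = -4.71*g^2 + 4.24*g - 5.46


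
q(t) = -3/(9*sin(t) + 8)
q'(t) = 27*cos(t)/(9*sin(t) + 8)^2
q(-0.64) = -1.14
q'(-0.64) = 3.14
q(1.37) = -0.18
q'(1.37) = 0.02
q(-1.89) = 5.50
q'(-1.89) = -28.49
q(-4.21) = -0.19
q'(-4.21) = -0.05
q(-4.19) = -0.19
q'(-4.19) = -0.05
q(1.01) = -0.19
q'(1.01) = 0.06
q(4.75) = 3.02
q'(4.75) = 1.03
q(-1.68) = 3.17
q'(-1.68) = -3.29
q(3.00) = -0.32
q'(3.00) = -0.31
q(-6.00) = -0.29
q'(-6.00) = 0.23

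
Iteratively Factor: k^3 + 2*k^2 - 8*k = (k - 2)*(k^2 + 4*k) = k*(k - 2)*(k + 4)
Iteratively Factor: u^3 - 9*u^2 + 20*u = (u - 4)*(u^2 - 5*u) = (u - 5)*(u - 4)*(u)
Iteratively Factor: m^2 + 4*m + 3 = (m + 1)*(m + 3)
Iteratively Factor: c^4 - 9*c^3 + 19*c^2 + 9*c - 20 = (c - 1)*(c^3 - 8*c^2 + 11*c + 20) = (c - 4)*(c - 1)*(c^2 - 4*c - 5) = (c - 4)*(c - 1)*(c + 1)*(c - 5)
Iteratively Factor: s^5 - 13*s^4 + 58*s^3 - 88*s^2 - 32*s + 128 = (s + 1)*(s^4 - 14*s^3 + 72*s^2 - 160*s + 128) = (s - 2)*(s + 1)*(s^3 - 12*s^2 + 48*s - 64) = (s - 4)*(s - 2)*(s + 1)*(s^2 - 8*s + 16) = (s - 4)^2*(s - 2)*(s + 1)*(s - 4)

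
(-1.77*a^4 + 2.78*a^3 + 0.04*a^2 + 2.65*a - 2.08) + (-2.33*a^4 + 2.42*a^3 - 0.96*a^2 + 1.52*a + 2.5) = -4.1*a^4 + 5.2*a^3 - 0.92*a^2 + 4.17*a + 0.42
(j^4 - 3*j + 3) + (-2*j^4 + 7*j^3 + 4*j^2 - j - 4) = -j^4 + 7*j^3 + 4*j^2 - 4*j - 1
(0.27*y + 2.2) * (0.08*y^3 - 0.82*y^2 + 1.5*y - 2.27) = 0.0216*y^4 - 0.0454*y^3 - 1.399*y^2 + 2.6871*y - 4.994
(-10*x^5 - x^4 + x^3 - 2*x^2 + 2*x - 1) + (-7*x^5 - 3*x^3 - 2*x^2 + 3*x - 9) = -17*x^5 - x^4 - 2*x^3 - 4*x^2 + 5*x - 10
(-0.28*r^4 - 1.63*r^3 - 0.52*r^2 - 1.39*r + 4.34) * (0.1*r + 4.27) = -0.028*r^5 - 1.3586*r^4 - 7.0121*r^3 - 2.3594*r^2 - 5.5013*r + 18.5318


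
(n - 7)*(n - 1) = n^2 - 8*n + 7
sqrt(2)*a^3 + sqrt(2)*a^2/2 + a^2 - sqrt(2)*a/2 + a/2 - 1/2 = (a - 1/2)*(a + 1)*(sqrt(2)*a + 1)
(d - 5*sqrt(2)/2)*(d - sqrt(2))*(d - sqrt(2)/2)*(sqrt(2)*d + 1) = sqrt(2)*d^4 - 7*d^3 + 9*sqrt(2)*d^2/2 + 7*d/2 - 5*sqrt(2)/2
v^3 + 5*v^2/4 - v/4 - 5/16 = (v - 1/2)*(v + 1/2)*(v + 5/4)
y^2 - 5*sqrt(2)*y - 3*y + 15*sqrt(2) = (y - 3)*(y - 5*sqrt(2))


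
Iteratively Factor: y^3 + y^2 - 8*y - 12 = (y - 3)*(y^2 + 4*y + 4) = (y - 3)*(y + 2)*(y + 2)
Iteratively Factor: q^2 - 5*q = (q)*(q - 5)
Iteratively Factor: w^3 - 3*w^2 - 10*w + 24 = (w - 4)*(w^2 + w - 6) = (w - 4)*(w + 3)*(w - 2)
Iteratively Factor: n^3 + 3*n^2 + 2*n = (n + 2)*(n^2 + n) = n*(n + 2)*(n + 1)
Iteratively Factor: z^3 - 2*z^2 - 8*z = (z - 4)*(z^2 + 2*z) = z*(z - 4)*(z + 2)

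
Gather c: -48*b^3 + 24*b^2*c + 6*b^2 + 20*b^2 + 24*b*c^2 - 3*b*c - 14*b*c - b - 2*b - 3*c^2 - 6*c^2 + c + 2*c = -48*b^3 + 26*b^2 - 3*b + c^2*(24*b - 9) + c*(24*b^2 - 17*b + 3)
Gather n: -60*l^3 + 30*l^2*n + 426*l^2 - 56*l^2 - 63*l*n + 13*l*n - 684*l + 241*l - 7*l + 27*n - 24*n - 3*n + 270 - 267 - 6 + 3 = -60*l^3 + 370*l^2 - 450*l + n*(30*l^2 - 50*l)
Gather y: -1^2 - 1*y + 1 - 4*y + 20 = 20 - 5*y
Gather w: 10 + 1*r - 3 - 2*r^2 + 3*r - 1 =-2*r^2 + 4*r + 6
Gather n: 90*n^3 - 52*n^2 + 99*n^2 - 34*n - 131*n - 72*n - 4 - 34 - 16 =90*n^3 + 47*n^2 - 237*n - 54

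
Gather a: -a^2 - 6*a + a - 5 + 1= -a^2 - 5*a - 4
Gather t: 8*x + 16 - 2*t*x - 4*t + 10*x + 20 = t*(-2*x - 4) + 18*x + 36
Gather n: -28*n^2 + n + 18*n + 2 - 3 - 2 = -28*n^2 + 19*n - 3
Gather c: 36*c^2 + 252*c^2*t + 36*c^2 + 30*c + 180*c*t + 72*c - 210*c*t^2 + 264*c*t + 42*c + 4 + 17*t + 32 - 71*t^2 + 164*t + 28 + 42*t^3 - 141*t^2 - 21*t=c^2*(252*t + 72) + c*(-210*t^2 + 444*t + 144) + 42*t^3 - 212*t^2 + 160*t + 64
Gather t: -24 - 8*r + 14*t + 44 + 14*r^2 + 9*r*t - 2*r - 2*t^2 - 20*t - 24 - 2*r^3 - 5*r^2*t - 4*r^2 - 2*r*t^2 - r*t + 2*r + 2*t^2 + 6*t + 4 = -2*r^3 + 10*r^2 - 2*r*t^2 - 8*r + t*(-5*r^2 + 8*r)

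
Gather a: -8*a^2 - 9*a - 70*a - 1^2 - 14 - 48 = -8*a^2 - 79*a - 63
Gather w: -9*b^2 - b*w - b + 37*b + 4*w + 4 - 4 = -9*b^2 + 36*b + w*(4 - b)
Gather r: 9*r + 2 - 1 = 9*r + 1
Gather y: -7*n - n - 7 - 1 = -8*n - 8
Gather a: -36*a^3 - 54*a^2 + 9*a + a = -36*a^3 - 54*a^2 + 10*a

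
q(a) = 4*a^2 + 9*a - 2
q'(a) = 8*a + 9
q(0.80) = 7.76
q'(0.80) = 15.40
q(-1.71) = -5.69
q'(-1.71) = -4.68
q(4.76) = 131.47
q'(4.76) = 47.08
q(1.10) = 12.74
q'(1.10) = 17.80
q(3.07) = 63.33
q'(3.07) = 33.56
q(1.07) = 12.21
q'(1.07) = 17.56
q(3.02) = 61.66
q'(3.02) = 33.16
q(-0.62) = -6.04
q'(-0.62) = 4.04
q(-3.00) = 7.00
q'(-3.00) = -15.00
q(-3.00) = 7.00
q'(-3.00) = -15.00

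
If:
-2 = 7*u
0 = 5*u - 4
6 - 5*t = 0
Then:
No Solution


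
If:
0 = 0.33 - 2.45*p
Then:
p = 0.13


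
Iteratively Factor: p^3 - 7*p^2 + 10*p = (p)*(p^2 - 7*p + 10) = p*(p - 5)*(p - 2)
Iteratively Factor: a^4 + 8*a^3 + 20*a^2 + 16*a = (a + 4)*(a^3 + 4*a^2 + 4*a) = a*(a + 4)*(a^2 + 4*a + 4) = a*(a + 2)*(a + 4)*(a + 2)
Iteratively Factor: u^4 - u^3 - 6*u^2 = (u)*(u^3 - u^2 - 6*u) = u^2*(u^2 - u - 6) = u^2*(u - 3)*(u + 2)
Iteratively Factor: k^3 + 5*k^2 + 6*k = (k)*(k^2 + 5*k + 6) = k*(k + 2)*(k + 3)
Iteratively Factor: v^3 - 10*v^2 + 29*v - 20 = (v - 4)*(v^2 - 6*v + 5) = (v - 4)*(v - 1)*(v - 5)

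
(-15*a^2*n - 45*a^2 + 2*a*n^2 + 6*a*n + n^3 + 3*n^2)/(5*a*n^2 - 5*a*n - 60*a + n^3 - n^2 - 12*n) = (-3*a + n)/(n - 4)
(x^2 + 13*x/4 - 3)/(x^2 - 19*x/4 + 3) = (x + 4)/(x - 4)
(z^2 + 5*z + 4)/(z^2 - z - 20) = (z + 1)/(z - 5)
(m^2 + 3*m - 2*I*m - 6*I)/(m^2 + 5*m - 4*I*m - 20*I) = (m^2 + m*(3 - 2*I) - 6*I)/(m^2 + m*(5 - 4*I) - 20*I)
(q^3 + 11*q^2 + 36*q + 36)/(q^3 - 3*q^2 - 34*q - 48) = (q + 6)/(q - 8)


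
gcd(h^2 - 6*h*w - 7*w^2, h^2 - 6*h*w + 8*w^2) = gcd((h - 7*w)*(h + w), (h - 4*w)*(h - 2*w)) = 1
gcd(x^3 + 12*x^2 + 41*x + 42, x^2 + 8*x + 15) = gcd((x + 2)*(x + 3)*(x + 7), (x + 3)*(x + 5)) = x + 3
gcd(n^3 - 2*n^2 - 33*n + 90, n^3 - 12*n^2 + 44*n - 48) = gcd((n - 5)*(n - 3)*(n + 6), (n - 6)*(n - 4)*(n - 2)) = 1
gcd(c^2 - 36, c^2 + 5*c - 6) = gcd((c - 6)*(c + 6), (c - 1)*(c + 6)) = c + 6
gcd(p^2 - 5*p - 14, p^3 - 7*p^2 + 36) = p + 2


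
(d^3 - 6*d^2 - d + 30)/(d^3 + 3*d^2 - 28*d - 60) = (d - 3)/(d + 6)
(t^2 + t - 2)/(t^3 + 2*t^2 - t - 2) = 1/(t + 1)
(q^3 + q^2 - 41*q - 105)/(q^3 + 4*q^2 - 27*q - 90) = (q^2 - 2*q - 35)/(q^2 + q - 30)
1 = 1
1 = 1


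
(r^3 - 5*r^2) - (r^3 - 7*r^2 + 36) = 2*r^2 - 36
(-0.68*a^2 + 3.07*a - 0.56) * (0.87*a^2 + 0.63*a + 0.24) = -0.5916*a^4 + 2.2425*a^3 + 1.2837*a^2 + 0.384*a - 0.1344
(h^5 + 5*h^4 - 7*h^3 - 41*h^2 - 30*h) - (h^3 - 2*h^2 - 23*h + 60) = h^5 + 5*h^4 - 8*h^3 - 39*h^2 - 7*h - 60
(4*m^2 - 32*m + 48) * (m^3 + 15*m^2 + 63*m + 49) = 4*m^5 + 28*m^4 - 180*m^3 - 1100*m^2 + 1456*m + 2352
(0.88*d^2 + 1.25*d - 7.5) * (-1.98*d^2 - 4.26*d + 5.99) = -1.7424*d^4 - 6.2238*d^3 + 14.7962*d^2 + 39.4375*d - 44.925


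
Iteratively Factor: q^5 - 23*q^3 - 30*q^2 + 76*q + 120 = (q + 2)*(q^4 - 2*q^3 - 19*q^2 + 8*q + 60) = (q + 2)*(q + 3)*(q^3 - 5*q^2 - 4*q + 20) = (q + 2)^2*(q + 3)*(q^2 - 7*q + 10) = (q - 5)*(q + 2)^2*(q + 3)*(q - 2)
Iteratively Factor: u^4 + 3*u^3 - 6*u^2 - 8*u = (u - 2)*(u^3 + 5*u^2 + 4*u) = (u - 2)*(u + 1)*(u^2 + 4*u) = u*(u - 2)*(u + 1)*(u + 4)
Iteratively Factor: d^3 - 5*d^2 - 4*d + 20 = (d - 5)*(d^2 - 4) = (d - 5)*(d - 2)*(d + 2)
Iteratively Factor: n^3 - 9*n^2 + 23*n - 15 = (n - 3)*(n^2 - 6*n + 5) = (n - 5)*(n - 3)*(n - 1)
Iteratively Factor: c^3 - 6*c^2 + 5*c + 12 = (c - 3)*(c^2 - 3*c - 4) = (c - 4)*(c - 3)*(c + 1)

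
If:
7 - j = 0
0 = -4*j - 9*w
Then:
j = 7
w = -28/9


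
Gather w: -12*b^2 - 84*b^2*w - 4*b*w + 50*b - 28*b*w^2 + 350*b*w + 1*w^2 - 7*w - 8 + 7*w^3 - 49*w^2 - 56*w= -12*b^2 + 50*b + 7*w^3 + w^2*(-28*b - 48) + w*(-84*b^2 + 346*b - 63) - 8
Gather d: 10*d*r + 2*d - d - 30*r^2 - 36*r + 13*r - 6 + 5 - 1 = d*(10*r + 1) - 30*r^2 - 23*r - 2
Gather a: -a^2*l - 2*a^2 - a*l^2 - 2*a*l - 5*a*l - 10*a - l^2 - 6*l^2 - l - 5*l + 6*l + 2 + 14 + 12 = a^2*(-l - 2) + a*(-l^2 - 7*l - 10) - 7*l^2 + 28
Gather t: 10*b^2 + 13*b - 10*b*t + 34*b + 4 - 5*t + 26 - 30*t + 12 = 10*b^2 + 47*b + t*(-10*b - 35) + 42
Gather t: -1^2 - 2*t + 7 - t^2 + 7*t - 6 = -t^2 + 5*t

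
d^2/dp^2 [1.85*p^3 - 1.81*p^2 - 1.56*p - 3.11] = 11.1*p - 3.62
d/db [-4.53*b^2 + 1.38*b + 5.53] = 1.38 - 9.06*b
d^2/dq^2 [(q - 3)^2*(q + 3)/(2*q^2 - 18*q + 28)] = (31*q^3 - 171*q^2 + 237*q + 87)/(q^6 - 27*q^5 + 285*q^4 - 1485*q^3 + 3990*q^2 - 5292*q + 2744)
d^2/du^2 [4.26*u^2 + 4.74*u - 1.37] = 8.52000000000000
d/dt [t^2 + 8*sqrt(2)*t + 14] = 2*t + 8*sqrt(2)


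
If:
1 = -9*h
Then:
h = -1/9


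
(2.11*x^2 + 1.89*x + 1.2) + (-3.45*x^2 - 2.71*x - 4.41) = -1.34*x^2 - 0.82*x - 3.21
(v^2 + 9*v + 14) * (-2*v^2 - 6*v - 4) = -2*v^4 - 24*v^3 - 86*v^2 - 120*v - 56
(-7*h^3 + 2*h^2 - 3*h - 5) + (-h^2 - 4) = -7*h^3 + h^2 - 3*h - 9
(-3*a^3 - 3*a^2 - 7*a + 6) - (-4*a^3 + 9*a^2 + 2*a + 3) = a^3 - 12*a^2 - 9*a + 3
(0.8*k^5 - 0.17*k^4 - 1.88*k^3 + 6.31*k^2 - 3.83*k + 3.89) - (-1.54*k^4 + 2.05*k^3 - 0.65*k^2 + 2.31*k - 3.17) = 0.8*k^5 + 1.37*k^4 - 3.93*k^3 + 6.96*k^2 - 6.14*k + 7.06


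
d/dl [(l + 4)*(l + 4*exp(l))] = l + (l + 4)*(4*exp(l) + 1) + 4*exp(l)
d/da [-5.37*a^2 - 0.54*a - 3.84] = -10.74*a - 0.54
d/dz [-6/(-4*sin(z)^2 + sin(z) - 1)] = 6*(1 - 8*sin(z))*cos(z)/(4*sin(z)^2 - sin(z) + 1)^2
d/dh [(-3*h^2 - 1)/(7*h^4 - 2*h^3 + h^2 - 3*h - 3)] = (6*h*(-7*h^4 + 2*h^3 - h^2 + 3*h + 3) + (3*h^2 + 1)*(28*h^3 - 6*h^2 + 2*h - 3))/(-7*h^4 + 2*h^3 - h^2 + 3*h + 3)^2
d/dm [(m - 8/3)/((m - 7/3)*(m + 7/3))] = 9*(-9*m^2 + 48*m - 49)/(81*m^4 - 882*m^2 + 2401)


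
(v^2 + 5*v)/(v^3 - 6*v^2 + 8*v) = (v + 5)/(v^2 - 6*v + 8)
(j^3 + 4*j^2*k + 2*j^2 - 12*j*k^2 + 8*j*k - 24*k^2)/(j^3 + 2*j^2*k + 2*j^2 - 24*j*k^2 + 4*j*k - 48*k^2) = (j - 2*k)/(j - 4*k)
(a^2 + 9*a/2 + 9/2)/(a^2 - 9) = (a + 3/2)/(a - 3)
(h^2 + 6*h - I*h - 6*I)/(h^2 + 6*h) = (h - I)/h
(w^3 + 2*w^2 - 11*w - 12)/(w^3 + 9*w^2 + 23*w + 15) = (w^2 + w - 12)/(w^2 + 8*w + 15)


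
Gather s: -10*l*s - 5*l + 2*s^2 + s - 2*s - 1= -5*l + 2*s^2 + s*(-10*l - 1) - 1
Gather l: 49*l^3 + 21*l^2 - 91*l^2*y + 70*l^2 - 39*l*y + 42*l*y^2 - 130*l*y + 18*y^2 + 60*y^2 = 49*l^3 + l^2*(91 - 91*y) + l*(42*y^2 - 169*y) + 78*y^2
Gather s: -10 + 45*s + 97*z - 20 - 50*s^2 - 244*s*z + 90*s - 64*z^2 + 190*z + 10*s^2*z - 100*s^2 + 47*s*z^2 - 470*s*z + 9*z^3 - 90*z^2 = s^2*(10*z - 150) + s*(47*z^2 - 714*z + 135) + 9*z^3 - 154*z^2 + 287*z - 30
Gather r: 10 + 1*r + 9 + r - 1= 2*r + 18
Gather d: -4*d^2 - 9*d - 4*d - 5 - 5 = -4*d^2 - 13*d - 10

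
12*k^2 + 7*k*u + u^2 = (3*k + u)*(4*k + u)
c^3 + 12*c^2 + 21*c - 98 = (c - 2)*(c + 7)^2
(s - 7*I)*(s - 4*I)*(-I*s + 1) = -I*s^3 - 10*s^2 + 17*I*s - 28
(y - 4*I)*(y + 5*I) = y^2 + I*y + 20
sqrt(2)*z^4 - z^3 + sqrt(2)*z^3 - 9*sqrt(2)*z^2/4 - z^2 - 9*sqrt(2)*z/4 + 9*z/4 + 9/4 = (z - 3/2)*(z + 3/2)*(z - sqrt(2)/2)*(sqrt(2)*z + sqrt(2))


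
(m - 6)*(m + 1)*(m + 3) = m^3 - 2*m^2 - 21*m - 18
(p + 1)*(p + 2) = p^2 + 3*p + 2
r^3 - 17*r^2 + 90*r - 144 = (r - 8)*(r - 6)*(r - 3)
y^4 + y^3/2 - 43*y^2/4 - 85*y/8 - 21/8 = (y - 7/2)*(y + 1/2)^2*(y + 3)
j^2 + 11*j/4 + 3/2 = (j + 3/4)*(j + 2)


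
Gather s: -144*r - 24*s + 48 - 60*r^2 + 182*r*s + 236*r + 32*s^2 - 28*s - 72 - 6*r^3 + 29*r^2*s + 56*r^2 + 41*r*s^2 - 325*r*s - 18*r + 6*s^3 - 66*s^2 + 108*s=-6*r^3 - 4*r^2 + 74*r + 6*s^3 + s^2*(41*r - 34) + s*(29*r^2 - 143*r + 56) - 24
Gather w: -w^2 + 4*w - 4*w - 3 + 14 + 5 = 16 - w^2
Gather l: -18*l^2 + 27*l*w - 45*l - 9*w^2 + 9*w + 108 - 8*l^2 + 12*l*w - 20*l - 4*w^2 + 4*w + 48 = -26*l^2 + l*(39*w - 65) - 13*w^2 + 13*w + 156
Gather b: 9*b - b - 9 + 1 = 8*b - 8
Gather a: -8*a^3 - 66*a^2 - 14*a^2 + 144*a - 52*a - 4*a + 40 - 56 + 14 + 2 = -8*a^3 - 80*a^2 + 88*a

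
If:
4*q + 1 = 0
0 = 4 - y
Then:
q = -1/4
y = 4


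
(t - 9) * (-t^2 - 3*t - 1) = -t^3 + 6*t^2 + 26*t + 9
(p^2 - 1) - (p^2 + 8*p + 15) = -8*p - 16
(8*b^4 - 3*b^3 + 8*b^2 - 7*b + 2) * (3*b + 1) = 24*b^5 - b^4 + 21*b^3 - 13*b^2 - b + 2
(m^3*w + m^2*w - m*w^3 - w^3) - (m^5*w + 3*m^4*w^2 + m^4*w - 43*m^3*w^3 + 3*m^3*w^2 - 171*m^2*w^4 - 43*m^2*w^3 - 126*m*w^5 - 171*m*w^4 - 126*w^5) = -m^5*w - 3*m^4*w^2 - m^4*w + 43*m^3*w^3 - 3*m^3*w^2 + m^3*w + 171*m^2*w^4 + 43*m^2*w^3 + m^2*w + 126*m*w^5 + 171*m*w^4 - m*w^3 + 126*w^5 - w^3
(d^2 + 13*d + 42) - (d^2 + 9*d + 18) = 4*d + 24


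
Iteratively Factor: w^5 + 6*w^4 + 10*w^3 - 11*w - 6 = (w + 1)*(w^4 + 5*w^3 + 5*w^2 - 5*w - 6) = (w + 1)^2*(w^3 + 4*w^2 + w - 6) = (w - 1)*(w + 1)^2*(w^2 + 5*w + 6) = (w - 1)*(w + 1)^2*(w + 2)*(w + 3)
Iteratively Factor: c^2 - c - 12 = (c - 4)*(c + 3)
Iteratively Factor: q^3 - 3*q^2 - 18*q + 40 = (q + 4)*(q^2 - 7*q + 10) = (q - 2)*(q + 4)*(q - 5)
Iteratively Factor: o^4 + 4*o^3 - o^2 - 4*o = (o + 1)*(o^3 + 3*o^2 - 4*o) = o*(o + 1)*(o^2 + 3*o - 4) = o*(o + 1)*(o + 4)*(o - 1)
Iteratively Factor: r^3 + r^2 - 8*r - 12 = (r - 3)*(r^2 + 4*r + 4) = (r - 3)*(r + 2)*(r + 2)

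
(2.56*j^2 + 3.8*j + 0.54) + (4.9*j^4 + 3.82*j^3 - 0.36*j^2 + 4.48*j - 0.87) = 4.9*j^4 + 3.82*j^3 + 2.2*j^2 + 8.28*j - 0.33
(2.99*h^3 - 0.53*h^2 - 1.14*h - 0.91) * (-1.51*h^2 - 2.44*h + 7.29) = -4.5149*h^5 - 6.4953*h^4 + 24.8117*h^3 + 0.292*h^2 - 6.0902*h - 6.6339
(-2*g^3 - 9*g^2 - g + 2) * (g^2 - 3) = -2*g^5 - 9*g^4 + 5*g^3 + 29*g^2 + 3*g - 6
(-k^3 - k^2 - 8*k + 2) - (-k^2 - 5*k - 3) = -k^3 - 3*k + 5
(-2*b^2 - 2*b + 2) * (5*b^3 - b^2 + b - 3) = -10*b^5 - 8*b^4 + 10*b^3 + 2*b^2 + 8*b - 6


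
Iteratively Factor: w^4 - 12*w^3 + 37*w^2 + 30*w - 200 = (w + 2)*(w^3 - 14*w^2 + 65*w - 100) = (w - 5)*(w + 2)*(w^2 - 9*w + 20) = (w - 5)^2*(w + 2)*(w - 4)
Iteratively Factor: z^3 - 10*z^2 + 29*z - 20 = (z - 1)*(z^2 - 9*z + 20) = (z - 5)*(z - 1)*(z - 4)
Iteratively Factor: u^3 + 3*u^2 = (u)*(u^2 + 3*u) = u*(u + 3)*(u)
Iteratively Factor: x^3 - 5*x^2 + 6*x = (x - 3)*(x^2 - 2*x) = (x - 3)*(x - 2)*(x)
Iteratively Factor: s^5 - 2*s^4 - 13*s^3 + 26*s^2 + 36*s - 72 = (s - 2)*(s^4 - 13*s^2 + 36) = (s - 2)*(s + 3)*(s^3 - 3*s^2 - 4*s + 12) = (s - 2)^2*(s + 3)*(s^2 - s - 6) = (s - 2)^2*(s + 2)*(s + 3)*(s - 3)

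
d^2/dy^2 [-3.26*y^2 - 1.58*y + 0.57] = -6.52000000000000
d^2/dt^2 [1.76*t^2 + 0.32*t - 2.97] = 3.52000000000000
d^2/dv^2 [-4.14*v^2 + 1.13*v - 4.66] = -8.28000000000000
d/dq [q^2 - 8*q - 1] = 2*q - 8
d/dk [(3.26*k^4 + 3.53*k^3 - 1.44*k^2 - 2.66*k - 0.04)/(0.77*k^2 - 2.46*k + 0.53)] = (5.0204*k^5 - 21.3407*k^4 - 10.4564*k^3 + 11.2033*k^2 - 1.4648*k - 1.5082)/(0.5929*k^4 - 3.7884*k^3 + 6.8678*k^2 - 2.6076*k + 0.2809)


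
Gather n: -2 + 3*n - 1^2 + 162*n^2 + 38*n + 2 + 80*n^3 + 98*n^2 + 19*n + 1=80*n^3 + 260*n^2 + 60*n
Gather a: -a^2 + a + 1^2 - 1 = -a^2 + a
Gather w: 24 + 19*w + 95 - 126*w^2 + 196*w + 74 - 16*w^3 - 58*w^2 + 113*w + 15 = -16*w^3 - 184*w^2 + 328*w + 208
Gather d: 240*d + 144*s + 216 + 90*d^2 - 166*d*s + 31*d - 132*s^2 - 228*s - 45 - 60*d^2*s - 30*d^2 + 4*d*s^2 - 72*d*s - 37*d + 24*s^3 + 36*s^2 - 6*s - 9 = d^2*(60 - 60*s) + d*(4*s^2 - 238*s + 234) + 24*s^3 - 96*s^2 - 90*s + 162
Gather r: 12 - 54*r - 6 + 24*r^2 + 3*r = 24*r^2 - 51*r + 6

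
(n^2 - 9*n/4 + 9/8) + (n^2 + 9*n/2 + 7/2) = 2*n^2 + 9*n/4 + 37/8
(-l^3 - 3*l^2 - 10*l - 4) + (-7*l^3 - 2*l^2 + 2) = -8*l^3 - 5*l^2 - 10*l - 2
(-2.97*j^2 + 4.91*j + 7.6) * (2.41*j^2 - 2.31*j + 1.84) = -7.1577*j^4 + 18.6938*j^3 + 1.5091*j^2 - 8.5216*j + 13.984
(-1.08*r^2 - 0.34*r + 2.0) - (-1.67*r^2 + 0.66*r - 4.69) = 0.59*r^2 - 1.0*r + 6.69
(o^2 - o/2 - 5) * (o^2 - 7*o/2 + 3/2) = o^4 - 4*o^3 - 7*o^2/4 + 67*o/4 - 15/2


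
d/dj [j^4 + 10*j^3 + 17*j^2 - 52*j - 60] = 4*j^3 + 30*j^2 + 34*j - 52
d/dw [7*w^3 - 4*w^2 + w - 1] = 21*w^2 - 8*w + 1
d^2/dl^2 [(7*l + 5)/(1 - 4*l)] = -216/(4*l - 1)^3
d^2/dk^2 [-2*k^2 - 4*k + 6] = -4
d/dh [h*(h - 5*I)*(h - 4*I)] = 3*h^2 - 18*I*h - 20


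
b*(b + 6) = b^2 + 6*b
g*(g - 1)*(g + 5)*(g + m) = g^4 + g^3*m + 4*g^3 + 4*g^2*m - 5*g^2 - 5*g*m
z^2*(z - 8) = z^3 - 8*z^2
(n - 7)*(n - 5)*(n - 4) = n^3 - 16*n^2 + 83*n - 140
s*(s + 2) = s^2 + 2*s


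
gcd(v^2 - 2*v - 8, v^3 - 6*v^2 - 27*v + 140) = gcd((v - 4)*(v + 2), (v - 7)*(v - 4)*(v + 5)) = v - 4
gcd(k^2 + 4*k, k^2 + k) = k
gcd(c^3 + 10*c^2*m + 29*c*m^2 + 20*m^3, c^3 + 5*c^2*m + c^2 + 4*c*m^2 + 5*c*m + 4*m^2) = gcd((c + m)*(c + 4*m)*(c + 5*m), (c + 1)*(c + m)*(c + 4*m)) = c^2 + 5*c*m + 4*m^2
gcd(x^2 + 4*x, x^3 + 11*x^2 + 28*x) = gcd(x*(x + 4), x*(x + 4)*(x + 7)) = x^2 + 4*x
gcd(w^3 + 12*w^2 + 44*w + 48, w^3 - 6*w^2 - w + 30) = w + 2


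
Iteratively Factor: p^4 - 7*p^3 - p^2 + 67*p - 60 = (p - 1)*(p^3 - 6*p^2 - 7*p + 60) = (p - 5)*(p - 1)*(p^2 - p - 12) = (p - 5)*(p - 1)*(p + 3)*(p - 4)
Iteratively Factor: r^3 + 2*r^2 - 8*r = (r - 2)*(r^2 + 4*r) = (r - 2)*(r + 4)*(r)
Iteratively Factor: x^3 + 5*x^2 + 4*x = (x + 1)*(x^2 + 4*x) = x*(x + 1)*(x + 4)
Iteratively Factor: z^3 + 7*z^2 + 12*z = (z)*(z^2 + 7*z + 12) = z*(z + 3)*(z + 4)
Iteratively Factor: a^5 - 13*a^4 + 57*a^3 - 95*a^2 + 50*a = (a - 5)*(a^4 - 8*a^3 + 17*a^2 - 10*a) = (a - 5)*(a - 1)*(a^3 - 7*a^2 + 10*a) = (a - 5)^2*(a - 1)*(a^2 - 2*a) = a*(a - 5)^2*(a - 1)*(a - 2)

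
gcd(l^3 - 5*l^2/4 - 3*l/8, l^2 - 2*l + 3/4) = l - 3/2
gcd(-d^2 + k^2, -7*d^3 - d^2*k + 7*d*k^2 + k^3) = d^2 - k^2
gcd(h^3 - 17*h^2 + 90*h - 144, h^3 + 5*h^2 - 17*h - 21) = h - 3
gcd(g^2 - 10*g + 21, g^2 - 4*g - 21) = g - 7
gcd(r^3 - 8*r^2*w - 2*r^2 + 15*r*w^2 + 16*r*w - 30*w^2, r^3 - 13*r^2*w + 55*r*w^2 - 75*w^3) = r^2 - 8*r*w + 15*w^2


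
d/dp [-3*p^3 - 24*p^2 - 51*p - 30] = -9*p^2 - 48*p - 51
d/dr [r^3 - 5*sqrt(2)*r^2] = r*(3*r - 10*sqrt(2))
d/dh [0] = 0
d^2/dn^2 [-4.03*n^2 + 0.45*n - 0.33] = -8.06000000000000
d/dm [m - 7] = 1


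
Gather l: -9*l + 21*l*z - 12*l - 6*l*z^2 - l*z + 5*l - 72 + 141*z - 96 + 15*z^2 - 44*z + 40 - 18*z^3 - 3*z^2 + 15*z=l*(-6*z^2 + 20*z - 16) - 18*z^3 + 12*z^2 + 112*z - 128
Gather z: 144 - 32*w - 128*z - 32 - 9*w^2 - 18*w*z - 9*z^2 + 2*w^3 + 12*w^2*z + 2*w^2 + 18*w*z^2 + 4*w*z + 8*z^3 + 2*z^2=2*w^3 - 7*w^2 - 32*w + 8*z^3 + z^2*(18*w - 7) + z*(12*w^2 - 14*w - 128) + 112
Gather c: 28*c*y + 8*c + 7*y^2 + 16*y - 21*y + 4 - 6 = c*(28*y + 8) + 7*y^2 - 5*y - 2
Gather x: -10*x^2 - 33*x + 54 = -10*x^2 - 33*x + 54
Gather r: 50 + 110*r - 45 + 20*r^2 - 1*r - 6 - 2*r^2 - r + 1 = 18*r^2 + 108*r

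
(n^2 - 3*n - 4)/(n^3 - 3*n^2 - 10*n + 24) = (n + 1)/(n^2 + n - 6)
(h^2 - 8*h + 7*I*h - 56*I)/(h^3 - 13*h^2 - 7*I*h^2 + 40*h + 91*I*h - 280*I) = (h + 7*I)/(h^2 - h*(5 + 7*I) + 35*I)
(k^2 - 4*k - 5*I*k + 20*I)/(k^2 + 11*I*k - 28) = (k^2 - 4*k - 5*I*k + 20*I)/(k^2 + 11*I*k - 28)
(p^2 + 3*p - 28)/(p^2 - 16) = (p + 7)/(p + 4)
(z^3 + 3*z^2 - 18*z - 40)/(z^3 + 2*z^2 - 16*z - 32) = (z + 5)/(z + 4)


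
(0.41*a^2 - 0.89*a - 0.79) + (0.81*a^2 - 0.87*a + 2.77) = 1.22*a^2 - 1.76*a + 1.98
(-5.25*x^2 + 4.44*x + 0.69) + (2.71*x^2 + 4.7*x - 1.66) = -2.54*x^2 + 9.14*x - 0.97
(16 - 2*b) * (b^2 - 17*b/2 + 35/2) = -2*b^3 + 33*b^2 - 171*b + 280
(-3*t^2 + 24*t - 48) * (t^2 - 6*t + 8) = -3*t^4 + 42*t^3 - 216*t^2 + 480*t - 384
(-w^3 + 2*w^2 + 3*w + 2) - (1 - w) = -w^3 + 2*w^2 + 4*w + 1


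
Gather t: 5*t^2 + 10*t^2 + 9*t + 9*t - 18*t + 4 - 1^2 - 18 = 15*t^2 - 15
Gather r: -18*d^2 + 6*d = -18*d^2 + 6*d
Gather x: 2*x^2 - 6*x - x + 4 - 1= 2*x^2 - 7*x + 3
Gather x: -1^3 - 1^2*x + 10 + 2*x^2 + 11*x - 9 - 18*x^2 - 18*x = -16*x^2 - 8*x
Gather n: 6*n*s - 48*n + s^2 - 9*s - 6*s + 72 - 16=n*(6*s - 48) + s^2 - 15*s + 56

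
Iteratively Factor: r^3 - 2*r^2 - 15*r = (r + 3)*(r^2 - 5*r) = r*(r + 3)*(r - 5)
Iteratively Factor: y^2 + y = (y + 1)*(y)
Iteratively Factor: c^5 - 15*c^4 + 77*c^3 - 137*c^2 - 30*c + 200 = (c - 5)*(c^4 - 10*c^3 + 27*c^2 - 2*c - 40) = (c - 5)*(c - 2)*(c^3 - 8*c^2 + 11*c + 20) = (c - 5)*(c - 4)*(c - 2)*(c^2 - 4*c - 5) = (c - 5)*(c - 4)*(c - 2)*(c + 1)*(c - 5)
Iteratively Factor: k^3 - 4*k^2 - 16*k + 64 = (k - 4)*(k^2 - 16) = (k - 4)*(k + 4)*(k - 4)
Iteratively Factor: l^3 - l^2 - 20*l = (l + 4)*(l^2 - 5*l) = (l - 5)*(l + 4)*(l)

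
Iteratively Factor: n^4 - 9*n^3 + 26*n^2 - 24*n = (n - 4)*(n^3 - 5*n^2 + 6*n) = n*(n - 4)*(n^2 - 5*n + 6) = n*(n - 4)*(n - 3)*(n - 2)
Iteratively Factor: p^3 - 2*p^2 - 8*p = (p + 2)*(p^2 - 4*p) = p*(p + 2)*(p - 4)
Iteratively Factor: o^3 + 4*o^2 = (o)*(o^2 + 4*o) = o*(o + 4)*(o)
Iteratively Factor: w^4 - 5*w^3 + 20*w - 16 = (w - 4)*(w^3 - w^2 - 4*w + 4) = (w - 4)*(w - 2)*(w^2 + w - 2) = (w - 4)*(w - 2)*(w + 2)*(w - 1)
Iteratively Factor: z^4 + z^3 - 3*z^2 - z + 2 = (z - 1)*(z^3 + 2*z^2 - z - 2) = (z - 1)^2*(z^2 + 3*z + 2) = (z - 1)^2*(z + 2)*(z + 1)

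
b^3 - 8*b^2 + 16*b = b*(b - 4)^2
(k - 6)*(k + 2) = k^2 - 4*k - 12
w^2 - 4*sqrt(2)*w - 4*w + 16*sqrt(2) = (w - 4)*(w - 4*sqrt(2))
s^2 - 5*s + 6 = (s - 3)*(s - 2)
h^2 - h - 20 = (h - 5)*(h + 4)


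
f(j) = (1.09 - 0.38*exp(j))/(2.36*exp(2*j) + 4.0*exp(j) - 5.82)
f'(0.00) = -21.94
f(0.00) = 1.31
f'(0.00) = -21.94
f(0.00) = 1.31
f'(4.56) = 0.00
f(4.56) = -0.00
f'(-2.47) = -0.01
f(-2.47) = -0.19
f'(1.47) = -0.01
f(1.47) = -0.01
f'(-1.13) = -0.07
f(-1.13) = -0.23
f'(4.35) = 0.00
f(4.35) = -0.00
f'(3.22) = 0.00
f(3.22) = -0.01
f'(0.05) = -7.00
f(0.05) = 0.70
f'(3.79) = 0.00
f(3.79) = -0.00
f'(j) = (1.09 - 0.38*exp(j))*(-4.72*exp(2*j) - 4.0*exp(j))/(2.36*exp(2*j) + 4.0*exp(j) - 5.82)^2 - 0.38*exp(j)/(2.36*exp(2*j) + 4.0*exp(j) - 5.82)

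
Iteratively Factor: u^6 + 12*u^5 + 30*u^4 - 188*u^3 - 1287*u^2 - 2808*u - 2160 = (u - 5)*(u^5 + 17*u^4 + 115*u^3 + 387*u^2 + 648*u + 432) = (u - 5)*(u + 3)*(u^4 + 14*u^3 + 73*u^2 + 168*u + 144) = (u - 5)*(u + 3)^2*(u^3 + 11*u^2 + 40*u + 48) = (u - 5)*(u + 3)^2*(u + 4)*(u^2 + 7*u + 12) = (u - 5)*(u + 3)^2*(u + 4)^2*(u + 3)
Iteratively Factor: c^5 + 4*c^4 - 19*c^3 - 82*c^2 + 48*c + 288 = (c + 3)*(c^4 + c^3 - 22*c^2 - 16*c + 96) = (c + 3)^2*(c^3 - 2*c^2 - 16*c + 32) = (c - 2)*(c + 3)^2*(c^2 - 16) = (c - 4)*(c - 2)*(c + 3)^2*(c + 4)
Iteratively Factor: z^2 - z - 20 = (z + 4)*(z - 5)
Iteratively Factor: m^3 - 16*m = (m - 4)*(m^2 + 4*m) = (m - 4)*(m + 4)*(m)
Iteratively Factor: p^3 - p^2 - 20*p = (p)*(p^2 - p - 20) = p*(p + 4)*(p - 5)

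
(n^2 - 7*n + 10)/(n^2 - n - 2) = (n - 5)/(n + 1)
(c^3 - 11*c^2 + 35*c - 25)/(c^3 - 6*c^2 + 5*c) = (c - 5)/c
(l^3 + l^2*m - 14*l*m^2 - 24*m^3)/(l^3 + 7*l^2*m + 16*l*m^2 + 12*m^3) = (l - 4*m)/(l + 2*m)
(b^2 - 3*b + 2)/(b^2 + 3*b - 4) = (b - 2)/(b + 4)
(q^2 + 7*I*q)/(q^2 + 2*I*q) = (q + 7*I)/(q + 2*I)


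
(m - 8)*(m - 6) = m^2 - 14*m + 48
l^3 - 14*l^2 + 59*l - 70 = (l - 7)*(l - 5)*(l - 2)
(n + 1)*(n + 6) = n^2 + 7*n + 6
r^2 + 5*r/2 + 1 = (r + 1/2)*(r + 2)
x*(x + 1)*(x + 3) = x^3 + 4*x^2 + 3*x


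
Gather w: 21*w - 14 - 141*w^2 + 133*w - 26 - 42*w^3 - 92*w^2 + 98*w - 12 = -42*w^3 - 233*w^2 + 252*w - 52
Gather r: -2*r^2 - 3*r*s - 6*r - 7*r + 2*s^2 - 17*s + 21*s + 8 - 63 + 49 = -2*r^2 + r*(-3*s - 13) + 2*s^2 + 4*s - 6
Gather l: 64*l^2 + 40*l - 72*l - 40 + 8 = 64*l^2 - 32*l - 32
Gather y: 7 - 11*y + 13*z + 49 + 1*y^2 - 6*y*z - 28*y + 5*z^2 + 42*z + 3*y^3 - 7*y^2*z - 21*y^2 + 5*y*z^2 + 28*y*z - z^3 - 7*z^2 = 3*y^3 + y^2*(-7*z - 20) + y*(5*z^2 + 22*z - 39) - z^3 - 2*z^2 + 55*z + 56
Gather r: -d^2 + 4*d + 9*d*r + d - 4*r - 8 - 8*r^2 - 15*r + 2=-d^2 + 5*d - 8*r^2 + r*(9*d - 19) - 6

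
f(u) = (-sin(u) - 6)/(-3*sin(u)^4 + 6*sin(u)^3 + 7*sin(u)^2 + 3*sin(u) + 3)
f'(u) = (-sin(u) - 6)*(12*sin(u)^3*cos(u) - 18*sin(u)^2*cos(u) - 14*sin(u)*cos(u) - 3*cos(u))/(-3*sin(u)^4 + 6*sin(u)^3 + 7*sin(u)^2 + 3*sin(u) + 3)^2 - cos(u)/(-3*sin(u)^4 + 6*sin(u)^3 + 7*sin(u)^2 + 3*sin(u) + 3) = (-9*sin(u)^4 - 60*sin(u)^3 + 115*sin(u)^2 + 84*sin(u) + 15)*cos(u)/(-3*sin(u)^4 + 6*sin(u)^3 + 7*sin(u)^2 + 3*sin(u) + 3)^2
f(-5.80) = -1.02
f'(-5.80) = 1.58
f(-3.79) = -0.80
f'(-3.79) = -1.08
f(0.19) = -1.61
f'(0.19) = 2.29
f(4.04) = -5.55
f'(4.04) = -31.70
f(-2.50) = -2.65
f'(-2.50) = -3.39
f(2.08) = -0.52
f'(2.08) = -0.37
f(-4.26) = -0.50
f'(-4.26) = -0.31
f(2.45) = -0.75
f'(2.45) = -0.97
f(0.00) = -2.00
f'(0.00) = 1.67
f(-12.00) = -0.90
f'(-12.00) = 1.32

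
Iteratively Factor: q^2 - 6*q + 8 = (q - 2)*(q - 4)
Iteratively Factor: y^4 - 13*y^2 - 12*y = (y - 4)*(y^3 + 4*y^2 + 3*y) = y*(y - 4)*(y^2 + 4*y + 3) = y*(y - 4)*(y + 3)*(y + 1)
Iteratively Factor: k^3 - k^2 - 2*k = (k + 1)*(k^2 - 2*k) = k*(k + 1)*(k - 2)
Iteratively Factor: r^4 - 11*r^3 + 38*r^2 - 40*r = (r - 4)*(r^3 - 7*r^2 + 10*r) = (r - 5)*(r - 4)*(r^2 - 2*r) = (r - 5)*(r - 4)*(r - 2)*(r)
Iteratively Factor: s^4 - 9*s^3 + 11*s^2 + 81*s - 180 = (s - 5)*(s^3 - 4*s^2 - 9*s + 36) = (s - 5)*(s + 3)*(s^2 - 7*s + 12) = (s - 5)*(s - 4)*(s + 3)*(s - 3)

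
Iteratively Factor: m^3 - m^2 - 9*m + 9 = (m + 3)*(m^2 - 4*m + 3) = (m - 3)*(m + 3)*(m - 1)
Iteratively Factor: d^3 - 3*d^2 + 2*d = (d - 2)*(d^2 - d) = (d - 2)*(d - 1)*(d)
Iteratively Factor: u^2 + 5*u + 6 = (u + 2)*(u + 3)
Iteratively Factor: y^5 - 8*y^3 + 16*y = (y + 2)*(y^4 - 2*y^3 - 4*y^2 + 8*y) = (y - 2)*(y + 2)*(y^3 - 4*y) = (y - 2)*(y + 2)^2*(y^2 - 2*y) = y*(y - 2)*(y + 2)^2*(y - 2)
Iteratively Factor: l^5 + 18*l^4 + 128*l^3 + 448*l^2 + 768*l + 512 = (l + 4)*(l^4 + 14*l^3 + 72*l^2 + 160*l + 128) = (l + 2)*(l + 4)*(l^3 + 12*l^2 + 48*l + 64) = (l + 2)*(l + 4)^2*(l^2 + 8*l + 16) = (l + 2)*(l + 4)^3*(l + 4)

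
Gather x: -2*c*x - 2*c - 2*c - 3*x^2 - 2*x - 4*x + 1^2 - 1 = -4*c - 3*x^2 + x*(-2*c - 6)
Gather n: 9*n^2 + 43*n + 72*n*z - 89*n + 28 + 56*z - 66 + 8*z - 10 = 9*n^2 + n*(72*z - 46) + 64*z - 48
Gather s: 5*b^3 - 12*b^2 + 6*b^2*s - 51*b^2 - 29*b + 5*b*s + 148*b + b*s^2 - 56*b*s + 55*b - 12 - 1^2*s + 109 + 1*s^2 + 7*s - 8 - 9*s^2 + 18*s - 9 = 5*b^3 - 63*b^2 + 174*b + s^2*(b - 8) + s*(6*b^2 - 51*b + 24) + 80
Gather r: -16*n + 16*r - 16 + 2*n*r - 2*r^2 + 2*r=-16*n - 2*r^2 + r*(2*n + 18) - 16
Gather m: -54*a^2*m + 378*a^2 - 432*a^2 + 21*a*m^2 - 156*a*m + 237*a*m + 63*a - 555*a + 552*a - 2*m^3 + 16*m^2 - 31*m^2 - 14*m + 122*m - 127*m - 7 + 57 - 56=-54*a^2 + 60*a - 2*m^3 + m^2*(21*a - 15) + m*(-54*a^2 + 81*a - 19) - 6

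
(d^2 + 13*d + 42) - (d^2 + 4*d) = 9*d + 42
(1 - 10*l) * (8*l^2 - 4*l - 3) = -80*l^3 + 48*l^2 + 26*l - 3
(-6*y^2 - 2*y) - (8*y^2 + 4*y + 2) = -14*y^2 - 6*y - 2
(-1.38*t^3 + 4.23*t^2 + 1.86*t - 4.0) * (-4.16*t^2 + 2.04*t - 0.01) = 5.7408*t^5 - 20.412*t^4 + 0.9054*t^3 + 20.3921*t^2 - 8.1786*t + 0.04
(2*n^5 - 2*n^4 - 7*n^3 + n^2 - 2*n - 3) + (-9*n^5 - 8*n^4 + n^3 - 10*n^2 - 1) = -7*n^5 - 10*n^4 - 6*n^3 - 9*n^2 - 2*n - 4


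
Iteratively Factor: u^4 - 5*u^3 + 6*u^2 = (u)*(u^3 - 5*u^2 + 6*u) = u^2*(u^2 - 5*u + 6) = u^2*(u - 2)*(u - 3)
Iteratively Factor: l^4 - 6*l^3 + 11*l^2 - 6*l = (l - 1)*(l^3 - 5*l^2 + 6*l) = l*(l - 1)*(l^2 - 5*l + 6) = l*(l - 3)*(l - 1)*(l - 2)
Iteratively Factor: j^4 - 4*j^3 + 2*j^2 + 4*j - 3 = (j - 1)*(j^3 - 3*j^2 - j + 3) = (j - 1)^2*(j^2 - 2*j - 3) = (j - 3)*(j - 1)^2*(j + 1)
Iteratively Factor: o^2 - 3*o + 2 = (o - 1)*(o - 2)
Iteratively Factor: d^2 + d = (d)*(d + 1)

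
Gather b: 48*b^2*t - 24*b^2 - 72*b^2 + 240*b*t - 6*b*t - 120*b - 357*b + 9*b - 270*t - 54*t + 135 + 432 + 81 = b^2*(48*t - 96) + b*(234*t - 468) - 324*t + 648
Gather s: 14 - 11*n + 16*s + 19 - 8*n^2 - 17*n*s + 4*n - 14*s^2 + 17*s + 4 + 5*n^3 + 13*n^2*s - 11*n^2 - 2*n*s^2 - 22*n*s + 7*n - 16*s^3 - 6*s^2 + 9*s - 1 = 5*n^3 - 19*n^2 - 16*s^3 + s^2*(-2*n - 20) + s*(13*n^2 - 39*n + 42) + 36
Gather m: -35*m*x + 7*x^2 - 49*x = -35*m*x + 7*x^2 - 49*x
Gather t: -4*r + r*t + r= r*t - 3*r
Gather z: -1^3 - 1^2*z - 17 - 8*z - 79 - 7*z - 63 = -16*z - 160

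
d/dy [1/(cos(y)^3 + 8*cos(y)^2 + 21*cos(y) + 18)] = (3*cos(y) + 7)*sin(y)/((cos(y) + 2)^2*(cos(y) + 3)^3)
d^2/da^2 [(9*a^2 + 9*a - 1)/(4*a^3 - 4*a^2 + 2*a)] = (36*a^6 + 108*a^5 - 186*a^4 + 68*a^3 - 18*a^2 + 6*a - 1)/(a^3*(8*a^6 - 24*a^5 + 36*a^4 - 32*a^3 + 18*a^2 - 6*a + 1))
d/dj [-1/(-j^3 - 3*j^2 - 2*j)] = (-3*j^2 - 6*j - 2)/(j^2*(j^2 + 3*j + 2)^2)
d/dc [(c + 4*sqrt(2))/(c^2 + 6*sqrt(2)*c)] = (-c^2 - 8*sqrt(2)*c - 48)/(c^2*(c^2 + 12*sqrt(2)*c + 72))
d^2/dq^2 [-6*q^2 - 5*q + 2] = -12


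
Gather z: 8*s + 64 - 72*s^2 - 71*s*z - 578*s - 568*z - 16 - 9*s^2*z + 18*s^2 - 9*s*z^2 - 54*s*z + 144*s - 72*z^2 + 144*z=-54*s^2 - 426*s + z^2*(-9*s - 72) + z*(-9*s^2 - 125*s - 424) + 48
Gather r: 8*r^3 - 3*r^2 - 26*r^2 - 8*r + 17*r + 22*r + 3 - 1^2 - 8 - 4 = 8*r^3 - 29*r^2 + 31*r - 10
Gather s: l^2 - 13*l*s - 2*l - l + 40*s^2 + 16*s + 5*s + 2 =l^2 - 3*l + 40*s^2 + s*(21 - 13*l) + 2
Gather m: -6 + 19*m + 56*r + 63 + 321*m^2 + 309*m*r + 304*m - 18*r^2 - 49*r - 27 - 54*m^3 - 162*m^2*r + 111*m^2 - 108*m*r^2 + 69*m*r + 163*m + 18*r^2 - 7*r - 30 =-54*m^3 + m^2*(432 - 162*r) + m*(-108*r^2 + 378*r + 486)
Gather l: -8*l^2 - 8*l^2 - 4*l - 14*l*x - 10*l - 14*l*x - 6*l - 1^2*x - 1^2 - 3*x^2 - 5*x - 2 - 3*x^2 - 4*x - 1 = -16*l^2 + l*(-28*x - 20) - 6*x^2 - 10*x - 4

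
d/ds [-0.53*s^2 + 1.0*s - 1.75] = 1.0 - 1.06*s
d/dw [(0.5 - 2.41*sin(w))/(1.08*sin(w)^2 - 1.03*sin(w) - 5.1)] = (2.6028*sin(w)^2 - 1.08*sin(w) + 12.806)*cos(w)/(1.1664*sin(w)^4 - 2.2248*sin(w)^3 - 9.9551*sin(w)^2 + 10.506*sin(w) + 26.01)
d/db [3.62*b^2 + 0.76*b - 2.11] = 7.24*b + 0.76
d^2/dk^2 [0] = 0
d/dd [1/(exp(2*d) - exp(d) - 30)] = (1 - 2*exp(d))*exp(d)/(-exp(2*d) + exp(d) + 30)^2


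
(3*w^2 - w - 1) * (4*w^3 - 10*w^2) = 12*w^5 - 34*w^4 + 6*w^3 + 10*w^2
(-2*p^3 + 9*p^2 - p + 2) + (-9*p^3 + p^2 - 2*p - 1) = -11*p^3 + 10*p^2 - 3*p + 1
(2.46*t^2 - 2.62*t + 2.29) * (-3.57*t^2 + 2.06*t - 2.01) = -8.7822*t^4 + 14.421*t^3 - 18.5171*t^2 + 9.9836*t - 4.6029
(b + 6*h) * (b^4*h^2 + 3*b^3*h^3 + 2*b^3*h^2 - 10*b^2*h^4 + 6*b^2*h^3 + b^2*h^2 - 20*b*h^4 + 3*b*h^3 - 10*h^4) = b^5*h^2 + 9*b^4*h^3 + 2*b^4*h^2 + 8*b^3*h^4 + 18*b^3*h^3 + b^3*h^2 - 60*b^2*h^5 + 16*b^2*h^4 + 9*b^2*h^3 - 120*b*h^5 + 8*b*h^4 - 60*h^5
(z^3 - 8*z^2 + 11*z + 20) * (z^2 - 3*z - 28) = z^5 - 11*z^4 + 7*z^3 + 211*z^2 - 368*z - 560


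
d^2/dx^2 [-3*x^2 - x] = -6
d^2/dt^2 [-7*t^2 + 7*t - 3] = -14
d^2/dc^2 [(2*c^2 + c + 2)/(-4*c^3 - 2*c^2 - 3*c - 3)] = 2*(-32*c^6 - 48*c^5 - 144*c^4 + 60*c^3 + 12*c^2 + 54*c - 15)/(64*c^9 + 96*c^8 + 192*c^7 + 296*c^6 + 288*c^5 + 306*c^4 + 243*c^3 + 135*c^2 + 81*c + 27)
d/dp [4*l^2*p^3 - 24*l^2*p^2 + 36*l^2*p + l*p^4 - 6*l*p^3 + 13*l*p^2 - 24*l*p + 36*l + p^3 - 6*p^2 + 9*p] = 12*l^2*p^2 - 48*l^2*p + 36*l^2 + 4*l*p^3 - 18*l*p^2 + 26*l*p - 24*l + 3*p^2 - 12*p + 9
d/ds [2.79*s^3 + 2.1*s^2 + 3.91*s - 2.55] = 8.37*s^2 + 4.2*s + 3.91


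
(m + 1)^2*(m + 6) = m^3 + 8*m^2 + 13*m + 6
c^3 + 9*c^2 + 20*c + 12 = (c + 1)*(c + 2)*(c + 6)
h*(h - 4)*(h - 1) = h^3 - 5*h^2 + 4*h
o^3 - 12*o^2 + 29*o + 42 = (o - 7)*(o - 6)*(o + 1)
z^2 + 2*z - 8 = (z - 2)*(z + 4)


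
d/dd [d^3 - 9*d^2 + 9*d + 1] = 3*d^2 - 18*d + 9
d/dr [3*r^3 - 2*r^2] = r*(9*r - 4)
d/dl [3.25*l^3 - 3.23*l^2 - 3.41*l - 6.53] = 9.75*l^2 - 6.46*l - 3.41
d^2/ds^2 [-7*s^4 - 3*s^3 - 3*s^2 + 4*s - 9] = -84*s^2 - 18*s - 6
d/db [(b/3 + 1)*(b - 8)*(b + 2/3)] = b^2 - 26*b/9 - 82/9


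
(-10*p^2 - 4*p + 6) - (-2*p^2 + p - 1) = -8*p^2 - 5*p + 7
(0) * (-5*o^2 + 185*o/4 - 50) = 0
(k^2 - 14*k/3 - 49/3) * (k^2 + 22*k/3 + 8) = k^4 + 8*k^3/3 - 383*k^2/9 - 1414*k/9 - 392/3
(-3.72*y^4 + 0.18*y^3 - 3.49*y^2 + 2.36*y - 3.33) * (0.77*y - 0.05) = -2.8644*y^5 + 0.3246*y^4 - 2.6963*y^3 + 1.9917*y^2 - 2.6821*y + 0.1665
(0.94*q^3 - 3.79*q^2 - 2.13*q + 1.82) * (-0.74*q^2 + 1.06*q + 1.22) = -0.6956*q^5 + 3.801*q^4 - 1.2944*q^3 - 8.2284*q^2 - 0.6694*q + 2.2204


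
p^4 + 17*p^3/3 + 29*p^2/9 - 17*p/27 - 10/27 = (p - 1/3)*(p + 1/3)*(p + 2/3)*(p + 5)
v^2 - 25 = (v - 5)*(v + 5)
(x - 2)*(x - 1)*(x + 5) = x^3 + 2*x^2 - 13*x + 10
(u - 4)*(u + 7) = u^2 + 3*u - 28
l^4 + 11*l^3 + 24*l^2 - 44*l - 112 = (l - 2)*(l + 2)*(l + 4)*(l + 7)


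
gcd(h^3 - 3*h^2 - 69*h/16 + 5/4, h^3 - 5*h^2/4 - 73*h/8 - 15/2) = h^2 - 11*h/4 - 5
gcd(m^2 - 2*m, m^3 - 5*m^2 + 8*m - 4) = m - 2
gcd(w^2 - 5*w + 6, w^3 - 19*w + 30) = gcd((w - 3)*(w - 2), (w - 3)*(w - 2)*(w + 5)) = w^2 - 5*w + 6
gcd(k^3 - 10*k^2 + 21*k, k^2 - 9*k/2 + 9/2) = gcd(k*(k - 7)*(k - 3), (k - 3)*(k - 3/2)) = k - 3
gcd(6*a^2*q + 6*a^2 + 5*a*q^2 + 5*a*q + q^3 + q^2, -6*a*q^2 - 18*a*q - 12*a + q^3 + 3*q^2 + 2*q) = q + 1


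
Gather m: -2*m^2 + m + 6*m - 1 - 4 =-2*m^2 + 7*m - 5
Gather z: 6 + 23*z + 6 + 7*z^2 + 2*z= 7*z^2 + 25*z + 12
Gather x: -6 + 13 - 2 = 5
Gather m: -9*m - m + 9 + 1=10 - 10*m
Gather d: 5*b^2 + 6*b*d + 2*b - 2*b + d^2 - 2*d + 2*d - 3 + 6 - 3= 5*b^2 + 6*b*d + d^2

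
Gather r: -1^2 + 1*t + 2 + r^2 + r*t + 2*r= r^2 + r*(t + 2) + t + 1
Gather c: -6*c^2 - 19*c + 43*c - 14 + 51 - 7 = -6*c^2 + 24*c + 30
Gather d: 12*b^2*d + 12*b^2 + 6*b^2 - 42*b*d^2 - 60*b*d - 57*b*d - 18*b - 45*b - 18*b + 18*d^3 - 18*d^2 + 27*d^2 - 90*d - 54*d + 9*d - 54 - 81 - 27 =18*b^2 - 81*b + 18*d^3 + d^2*(9 - 42*b) + d*(12*b^2 - 117*b - 135) - 162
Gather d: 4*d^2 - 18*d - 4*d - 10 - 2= 4*d^2 - 22*d - 12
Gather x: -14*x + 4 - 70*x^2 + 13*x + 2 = -70*x^2 - x + 6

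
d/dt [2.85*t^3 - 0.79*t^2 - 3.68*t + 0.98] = 8.55*t^2 - 1.58*t - 3.68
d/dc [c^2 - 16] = 2*c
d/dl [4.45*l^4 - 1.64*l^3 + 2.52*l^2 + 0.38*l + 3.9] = 17.8*l^3 - 4.92*l^2 + 5.04*l + 0.38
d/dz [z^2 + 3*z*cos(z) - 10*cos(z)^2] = -3*z*sin(z) + 2*z + 10*sin(2*z) + 3*cos(z)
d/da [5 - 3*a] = -3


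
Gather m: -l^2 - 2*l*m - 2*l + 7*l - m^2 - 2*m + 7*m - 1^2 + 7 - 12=-l^2 + 5*l - m^2 + m*(5 - 2*l) - 6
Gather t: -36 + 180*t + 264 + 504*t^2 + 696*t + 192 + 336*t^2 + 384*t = 840*t^2 + 1260*t + 420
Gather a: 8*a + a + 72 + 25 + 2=9*a + 99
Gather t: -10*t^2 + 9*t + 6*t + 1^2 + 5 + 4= -10*t^2 + 15*t + 10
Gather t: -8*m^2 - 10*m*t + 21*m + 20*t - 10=-8*m^2 + 21*m + t*(20 - 10*m) - 10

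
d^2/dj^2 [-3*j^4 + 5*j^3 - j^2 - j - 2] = -36*j^2 + 30*j - 2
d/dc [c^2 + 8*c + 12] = 2*c + 8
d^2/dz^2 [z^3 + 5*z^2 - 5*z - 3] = 6*z + 10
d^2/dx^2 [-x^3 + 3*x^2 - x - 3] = 6 - 6*x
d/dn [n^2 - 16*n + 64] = 2*n - 16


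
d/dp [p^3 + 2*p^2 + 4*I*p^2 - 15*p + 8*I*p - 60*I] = 3*p^2 + p*(4 + 8*I) - 15 + 8*I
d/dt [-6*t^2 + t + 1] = 1 - 12*t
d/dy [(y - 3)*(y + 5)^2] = (y + 5)*(3*y - 1)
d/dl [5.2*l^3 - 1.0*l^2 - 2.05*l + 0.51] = 15.6*l^2 - 2.0*l - 2.05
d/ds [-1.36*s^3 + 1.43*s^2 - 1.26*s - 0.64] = -4.08*s^2 + 2.86*s - 1.26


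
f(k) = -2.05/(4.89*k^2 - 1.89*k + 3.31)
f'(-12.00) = -0.00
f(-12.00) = -0.00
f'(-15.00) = -0.00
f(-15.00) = -0.00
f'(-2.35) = -0.04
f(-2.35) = -0.06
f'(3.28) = 0.03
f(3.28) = -0.04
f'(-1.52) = -0.11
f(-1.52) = -0.12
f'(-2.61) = -0.03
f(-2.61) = -0.05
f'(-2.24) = -0.05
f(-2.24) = -0.06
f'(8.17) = 0.00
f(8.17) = -0.01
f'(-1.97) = -0.06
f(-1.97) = -0.08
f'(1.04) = 0.39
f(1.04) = -0.31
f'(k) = -2.05*(1.89 - 9.78*k)/(4.89*k^2 - 1.89*k + 3.31)^2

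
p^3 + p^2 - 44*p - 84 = (p - 7)*(p + 2)*(p + 6)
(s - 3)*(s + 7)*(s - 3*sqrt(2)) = s^3 - 3*sqrt(2)*s^2 + 4*s^2 - 21*s - 12*sqrt(2)*s + 63*sqrt(2)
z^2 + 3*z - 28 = (z - 4)*(z + 7)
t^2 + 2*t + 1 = (t + 1)^2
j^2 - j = j*(j - 1)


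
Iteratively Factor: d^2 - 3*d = (d - 3)*(d)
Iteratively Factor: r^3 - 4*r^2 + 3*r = (r)*(r^2 - 4*r + 3) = r*(r - 1)*(r - 3)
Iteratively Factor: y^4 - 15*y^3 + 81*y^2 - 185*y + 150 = (y - 5)*(y^3 - 10*y^2 + 31*y - 30) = (y - 5)*(y - 2)*(y^2 - 8*y + 15) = (y - 5)*(y - 3)*(y - 2)*(y - 5)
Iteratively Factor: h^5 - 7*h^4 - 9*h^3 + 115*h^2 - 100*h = (h)*(h^4 - 7*h^3 - 9*h^2 + 115*h - 100) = h*(h - 1)*(h^3 - 6*h^2 - 15*h + 100) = h*(h - 5)*(h - 1)*(h^2 - h - 20) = h*(h - 5)*(h - 1)*(h + 4)*(h - 5)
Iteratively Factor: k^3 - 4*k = (k)*(k^2 - 4) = k*(k - 2)*(k + 2)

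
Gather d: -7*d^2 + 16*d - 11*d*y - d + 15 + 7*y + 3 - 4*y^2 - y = -7*d^2 + d*(15 - 11*y) - 4*y^2 + 6*y + 18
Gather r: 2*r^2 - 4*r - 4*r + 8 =2*r^2 - 8*r + 8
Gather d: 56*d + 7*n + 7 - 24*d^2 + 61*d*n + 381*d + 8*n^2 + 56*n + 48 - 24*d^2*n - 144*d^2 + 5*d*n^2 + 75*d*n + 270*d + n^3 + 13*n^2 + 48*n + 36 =d^2*(-24*n - 168) + d*(5*n^2 + 136*n + 707) + n^3 + 21*n^2 + 111*n + 91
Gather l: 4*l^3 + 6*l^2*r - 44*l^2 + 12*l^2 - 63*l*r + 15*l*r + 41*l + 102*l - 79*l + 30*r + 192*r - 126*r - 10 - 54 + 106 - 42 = 4*l^3 + l^2*(6*r - 32) + l*(64 - 48*r) + 96*r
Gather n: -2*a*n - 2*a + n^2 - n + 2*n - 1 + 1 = -2*a + n^2 + n*(1 - 2*a)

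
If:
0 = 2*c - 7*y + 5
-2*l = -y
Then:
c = 7*y/2 - 5/2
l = y/2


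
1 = 1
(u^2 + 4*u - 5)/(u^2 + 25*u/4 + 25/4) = 4*(u - 1)/(4*u + 5)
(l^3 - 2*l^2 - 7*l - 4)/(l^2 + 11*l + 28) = (l^3 - 2*l^2 - 7*l - 4)/(l^2 + 11*l + 28)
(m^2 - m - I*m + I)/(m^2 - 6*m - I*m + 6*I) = (m - 1)/(m - 6)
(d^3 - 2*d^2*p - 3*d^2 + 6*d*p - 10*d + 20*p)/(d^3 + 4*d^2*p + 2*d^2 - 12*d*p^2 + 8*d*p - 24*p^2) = (d - 5)/(d + 6*p)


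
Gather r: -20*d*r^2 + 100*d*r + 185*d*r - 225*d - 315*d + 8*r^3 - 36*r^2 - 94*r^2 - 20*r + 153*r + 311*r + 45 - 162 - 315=-540*d + 8*r^3 + r^2*(-20*d - 130) + r*(285*d + 444) - 432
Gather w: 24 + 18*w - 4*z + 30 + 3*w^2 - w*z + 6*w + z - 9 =3*w^2 + w*(24 - z) - 3*z + 45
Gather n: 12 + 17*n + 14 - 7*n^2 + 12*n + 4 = -7*n^2 + 29*n + 30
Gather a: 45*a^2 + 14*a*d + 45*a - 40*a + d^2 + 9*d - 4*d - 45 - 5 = 45*a^2 + a*(14*d + 5) + d^2 + 5*d - 50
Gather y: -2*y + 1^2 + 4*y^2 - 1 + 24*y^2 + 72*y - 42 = 28*y^2 + 70*y - 42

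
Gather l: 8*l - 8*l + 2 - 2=0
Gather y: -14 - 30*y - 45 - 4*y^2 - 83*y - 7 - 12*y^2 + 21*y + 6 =-16*y^2 - 92*y - 60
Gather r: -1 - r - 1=-r - 2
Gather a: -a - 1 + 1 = -a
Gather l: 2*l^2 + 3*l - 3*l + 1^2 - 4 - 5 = 2*l^2 - 8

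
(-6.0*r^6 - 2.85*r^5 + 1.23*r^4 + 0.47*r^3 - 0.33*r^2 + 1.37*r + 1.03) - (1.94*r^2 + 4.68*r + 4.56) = -6.0*r^6 - 2.85*r^5 + 1.23*r^4 + 0.47*r^3 - 2.27*r^2 - 3.31*r - 3.53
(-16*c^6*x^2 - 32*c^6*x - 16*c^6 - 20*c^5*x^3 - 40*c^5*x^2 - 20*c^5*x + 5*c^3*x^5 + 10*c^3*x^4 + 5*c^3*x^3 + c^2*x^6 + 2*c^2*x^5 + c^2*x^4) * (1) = -16*c^6*x^2 - 32*c^6*x - 16*c^6 - 20*c^5*x^3 - 40*c^5*x^2 - 20*c^5*x + 5*c^3*x^5 + 10*c^3*x^4 + 5*c^3*x^3 + c^2*x^6 + 2*c^2*x^5 + c^2*x^4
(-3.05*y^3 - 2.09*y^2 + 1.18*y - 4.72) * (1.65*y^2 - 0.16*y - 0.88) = -5.0325*y^5 - 2.9605*y^4 + 4.9654*y^3 - 6.1376*y^2 - 0.2832*y + 4.1536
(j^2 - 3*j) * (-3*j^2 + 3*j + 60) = -3*j^4 + 12*j^3 + 51*j^2 - 180*j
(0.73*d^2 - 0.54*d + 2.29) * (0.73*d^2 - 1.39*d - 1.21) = 0.5329*d^4 - 1.4089*d^3 + 1.539*d^2 - 2.5297*d - 2.7709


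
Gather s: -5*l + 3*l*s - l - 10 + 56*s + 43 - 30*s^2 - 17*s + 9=-6*l - 30*s^2 + s*(3*l + 39) + 42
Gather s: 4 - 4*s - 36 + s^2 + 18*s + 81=s^2 + 14*s + 49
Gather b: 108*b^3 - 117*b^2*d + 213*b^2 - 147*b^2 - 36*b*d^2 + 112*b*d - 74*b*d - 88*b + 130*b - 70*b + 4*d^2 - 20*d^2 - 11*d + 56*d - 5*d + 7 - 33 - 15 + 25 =108*b^3 + b^2*(66 - 117*d) + b*(-36*d^2 + 38*d - 28) - 16*d^2 + 40*d - 16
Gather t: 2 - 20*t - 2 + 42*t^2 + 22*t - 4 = 42*t^2 + 2*t - 4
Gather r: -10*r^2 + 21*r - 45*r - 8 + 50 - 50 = -10*r^2 - 24*r - 8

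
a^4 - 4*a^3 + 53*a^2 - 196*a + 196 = (a - 2)^2*(a - 7*I)*(a + 7*I)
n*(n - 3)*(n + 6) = n^3 + 3*n^2 - 18*n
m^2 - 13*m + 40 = (m - 8)*(m - 5)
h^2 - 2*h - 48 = (h - 8)*(h + 6)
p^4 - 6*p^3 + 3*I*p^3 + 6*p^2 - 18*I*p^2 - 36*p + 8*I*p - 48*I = (p - 6)*(p - 2*I)*(p + I)*(p + 4*I)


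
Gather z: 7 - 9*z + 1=8 - 9*z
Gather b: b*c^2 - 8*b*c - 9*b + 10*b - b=b*(c^2 - 8*c)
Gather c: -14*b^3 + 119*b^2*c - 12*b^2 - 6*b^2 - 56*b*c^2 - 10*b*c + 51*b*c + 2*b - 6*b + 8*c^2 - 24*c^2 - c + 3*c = -14*b^3 - 18*b^2 - 4*b + c^2*(-56*b - 16) + c*(119*b^2 + 41*b + 2)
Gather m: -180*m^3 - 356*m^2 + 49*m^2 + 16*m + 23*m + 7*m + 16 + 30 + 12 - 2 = -180*m^3 - 307*m^2 + 46*m + 56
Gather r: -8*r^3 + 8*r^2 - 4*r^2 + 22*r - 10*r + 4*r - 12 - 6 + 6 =-8*r^3 + 4*r^2 + 16*r - 12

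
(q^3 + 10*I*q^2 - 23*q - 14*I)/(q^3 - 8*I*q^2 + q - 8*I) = (q^2 + 9*I*q - 14)/(q^2 - 9*I*q - 8)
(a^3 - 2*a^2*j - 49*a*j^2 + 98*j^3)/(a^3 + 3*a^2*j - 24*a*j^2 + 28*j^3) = (a - 7*j)/(a - 2*j)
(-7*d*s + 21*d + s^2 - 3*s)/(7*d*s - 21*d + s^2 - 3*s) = (-7*d + s)/(7*d + s)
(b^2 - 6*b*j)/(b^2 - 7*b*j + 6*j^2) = b/(b - j)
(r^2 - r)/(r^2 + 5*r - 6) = r/(r + 6)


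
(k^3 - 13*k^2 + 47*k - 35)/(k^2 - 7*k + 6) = (k^2 - 12*k + 35)/(k - 6)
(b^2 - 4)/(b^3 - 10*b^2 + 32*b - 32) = (b + 2)/(b^2 - 8*b + 16)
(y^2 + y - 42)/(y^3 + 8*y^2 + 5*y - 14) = (y - 6)/(y^2 + y - 2)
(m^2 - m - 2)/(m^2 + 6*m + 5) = (m - 2)/(m + 5)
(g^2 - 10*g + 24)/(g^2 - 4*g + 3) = (g^2 - 10*g + 24)/(g^2 - 4*g + 3)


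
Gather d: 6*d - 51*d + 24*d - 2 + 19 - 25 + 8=-21*d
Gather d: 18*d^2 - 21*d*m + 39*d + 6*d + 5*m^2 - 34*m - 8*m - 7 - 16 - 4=18*d^2 + d*(45 - 21*m) + 5*m^2 - 42*m - 27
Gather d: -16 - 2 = -18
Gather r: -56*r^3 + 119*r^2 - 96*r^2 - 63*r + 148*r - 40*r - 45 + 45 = -56*r^3 + 23*r^2 + 45*r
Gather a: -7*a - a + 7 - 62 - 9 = -8*a - 64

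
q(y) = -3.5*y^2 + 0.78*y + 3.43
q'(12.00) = -83.22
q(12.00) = -491.21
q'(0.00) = 0.78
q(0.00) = 3.43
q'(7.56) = -52.14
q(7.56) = -190.71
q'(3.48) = -23.58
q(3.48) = -36.24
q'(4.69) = -32.05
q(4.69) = -69.90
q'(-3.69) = 26.61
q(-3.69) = -47.10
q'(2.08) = -13.78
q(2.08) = -10.09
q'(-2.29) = 16.81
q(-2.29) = -16.71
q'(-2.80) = 20.38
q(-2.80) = -26.19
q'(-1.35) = 10.23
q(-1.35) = -4.00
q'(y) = 0.78 - 7.0*y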